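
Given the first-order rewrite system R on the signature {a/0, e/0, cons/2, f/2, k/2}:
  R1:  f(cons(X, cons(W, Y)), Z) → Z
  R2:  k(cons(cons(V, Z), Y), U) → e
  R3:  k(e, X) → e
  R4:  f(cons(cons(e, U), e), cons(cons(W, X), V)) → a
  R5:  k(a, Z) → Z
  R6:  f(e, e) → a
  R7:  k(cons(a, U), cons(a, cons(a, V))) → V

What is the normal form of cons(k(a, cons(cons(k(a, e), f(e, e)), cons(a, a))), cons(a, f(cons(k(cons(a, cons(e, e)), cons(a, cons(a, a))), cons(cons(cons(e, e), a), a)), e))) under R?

1. cons(k(a, cons(cons(k(a, e), f(e, e)), cons(a, a))), cons(a, f(cons(k(cons(a, cons(e, e)), cons(a, cons(a, a))), cons(cons(cons(e, e), a), a)), e)))  →  cons(cons(cons(k(a, e), f(e, e)), cons(a, a)), cons(a, f(cons(k(cons(a, cons(e, e)), cons(a, cons(a, a))), cons(cons(cons(e, e), a), a)), e)))   [R5 at 1]
2. cons(cons(cons(k(a, e), f(e, e)), cons(a, a)), cons(a, f(cons(k(cons(a, cons(e, e)), cons(a, cons(a, a))), cons(cons(cons(e, e), a), a)), e)))  →  cons(cons(cons(e, f(e, e)), cons(a, a)), cons(a, f(cons(k(cons(a, cons(e, e)), cons(a, cons(a, a))), cons(cons(cons(e, e), a), a)), e)))   [R5 at 1.1.1]
3. cons(cons(cons(e, f(e, e)), cons(a, a)), cons(a, f(cons(k(cons(a, cons(e, e)), cons(a, cons(a, a))), cons(cons(cons(e, e), a), a)), e)))  →  cons(cons(cons(e, a), cons(a, a)), cons(a, f(cons(k(cons(a, cons(e, e)), cons(a, cons(a, a))), cons(cons(cons(e, e), a), a)), e)))   [R6 at 1.1.2]
4. cons(cons(cons(e, a), cons(a, a)), cons(a, f(cons(k(cons(a, cons(e, e)), cons(a, cons(a, a))), cons(cons(cons(e, e), a), a)), e)))  →  cons(cons(cons(e, a), cons(a, a)), cons(a, e))   [R1 at 2.2]

cons(cons(cons(e, a), cons(a, a)), cons(a, e))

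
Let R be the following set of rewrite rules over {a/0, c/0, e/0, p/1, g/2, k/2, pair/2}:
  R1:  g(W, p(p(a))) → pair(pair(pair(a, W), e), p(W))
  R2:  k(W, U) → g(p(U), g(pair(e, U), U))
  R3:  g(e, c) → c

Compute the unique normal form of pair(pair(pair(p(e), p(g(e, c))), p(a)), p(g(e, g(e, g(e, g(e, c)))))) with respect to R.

pair(pair(pair(p(e), p(c)), p(a)), p(c))

1. pair(pair(pair(p(e), p(g(e, c))), p(a)), p(g(e, g(e, g(e, g(e, c))))))  →  pair(pair(pair(p(e), p(c)), p(a)), p(g(e, g(e, g(e, g(e, c))))))   [R3 at 1.1.2.1]
2. pair(pair(pair(p(e), p(c)), p(a)), p(g(e, g(e, g(e, g(e, c))))))  →  pair(pair(pair(p(e), p(c)), p(a)), p(g(e, g(e, g(e, c)))))   [R3 at 2.1.2.2.2]
3. pair(pair(pair(p(e), p(c)), p(a)), p(g(e, g(e, g(e, c)))))  →  pair(pair(pair(p(e), p(c)), p(a)), p(g(e, g(e, c))))   [R3 at 2.1.2.2]
4. pair(pair(pair(p(e), p(c)), p(a)), p(g(e, g(e, c))))  →  pair(pair(pair(p(e), p(c)), p(a)), p(g(e, c)))   [R3 at 2.1.2]
5. pair(pair(pair(p(e), p(c)), p(a)), p(g(e, c)))  →  pair(pair(pair(p(e), p(c)), p(a)), p(c))   [R3 at 2.1]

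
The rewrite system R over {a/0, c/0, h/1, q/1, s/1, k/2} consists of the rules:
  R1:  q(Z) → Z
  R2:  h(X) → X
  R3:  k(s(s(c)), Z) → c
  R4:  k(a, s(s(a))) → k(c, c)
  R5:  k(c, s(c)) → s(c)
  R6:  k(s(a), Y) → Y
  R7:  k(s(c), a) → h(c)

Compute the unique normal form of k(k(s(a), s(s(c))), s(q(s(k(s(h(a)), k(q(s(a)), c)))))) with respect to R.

1. k(k(s(a), s(s(c))), s(q(s(k(s(h(a)), k(q(s(a)), c))))))  →  k(s(s(c)), s(q(s(k(s(h(a)), k(q(s(a)), c))))))   [R6 at 1]
2. k(s(s(c)), s(q(s(k(s(h(a)), k(q(s(a)), c))))))  →  c   [R3 at ε]

c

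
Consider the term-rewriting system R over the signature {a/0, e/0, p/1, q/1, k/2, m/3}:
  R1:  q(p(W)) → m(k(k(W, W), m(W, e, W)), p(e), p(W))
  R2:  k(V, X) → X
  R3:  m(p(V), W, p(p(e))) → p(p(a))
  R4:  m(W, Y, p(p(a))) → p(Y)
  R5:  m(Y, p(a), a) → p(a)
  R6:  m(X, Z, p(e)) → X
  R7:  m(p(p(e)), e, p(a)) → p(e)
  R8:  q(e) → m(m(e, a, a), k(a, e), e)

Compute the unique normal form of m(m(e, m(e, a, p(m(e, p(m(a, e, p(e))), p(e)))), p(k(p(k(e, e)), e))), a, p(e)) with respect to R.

e

1. m(m(e, m(e, a, p(m(e, p(m(a, e, p(e))), p(e)))), p(k(p(k(e, e)), e))), a, p(e))  →  m(e, m(e, a, p(m(e, p(m(a, e, p(e))), p(e)))), p(k(p(k(e, e)), e)))   [R6 at ε]
2. m(e, m(e, a, p(m(e, p(m(a, e, p(e))), p(e)))), p(k(p(k(e, e)), e)))  →  m(e, m(e, a, p(e)), p(k(p(k(e, e)), e)))   [R6 at 2.3.1]
3. m(e, m(e, a, p(e)), p(k(p(k(e, e)), e)))  →  m(e, e, p(k(p(k(e, e)), e)))   [R6 at 2]
4. m(e, e, p(k(p(k(e, e)), e)))  →  m(e, e, p(e))   [R2 at 3.1]
5. m(e, e, p(e))  →  e   [R6 at ε]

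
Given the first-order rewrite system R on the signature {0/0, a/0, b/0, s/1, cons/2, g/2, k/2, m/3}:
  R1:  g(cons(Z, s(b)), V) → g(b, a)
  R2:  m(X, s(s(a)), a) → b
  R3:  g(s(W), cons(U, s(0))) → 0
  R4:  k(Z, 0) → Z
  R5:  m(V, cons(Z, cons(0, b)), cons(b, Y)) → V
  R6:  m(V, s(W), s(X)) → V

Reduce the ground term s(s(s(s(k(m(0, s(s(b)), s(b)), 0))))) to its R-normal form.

s(s(s(s(0))))

1. s(s(s(s(k(m(0, s(s(b)), s(b)), 0)))))  →  s(s(s(s(m(0, s(s(b)), s(b))))))   [R4 at 1.1.1.1]
2. s(s(s(s(m(0, s(s(b)), s(b))))))  →  s(s(s(s(0))))   [R6 at 1.1.1.1]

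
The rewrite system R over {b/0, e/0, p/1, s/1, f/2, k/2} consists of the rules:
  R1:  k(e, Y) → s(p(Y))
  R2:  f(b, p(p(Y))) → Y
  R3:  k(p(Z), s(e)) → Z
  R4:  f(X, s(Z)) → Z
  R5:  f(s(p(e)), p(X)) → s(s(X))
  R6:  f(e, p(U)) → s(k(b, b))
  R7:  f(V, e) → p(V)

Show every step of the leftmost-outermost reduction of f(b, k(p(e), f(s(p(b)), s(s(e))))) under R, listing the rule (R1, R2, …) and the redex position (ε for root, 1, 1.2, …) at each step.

p(b)

1. f(b, k(p(e), f(s(p(b)), s(s(e)))))  →  f(b, k(p(e), s(e)))   [R4 at 2.2]
2. f(b, k(p(e), s(e)))  →  f(b, e)   [R3 at 2]
3. f(b, e)  →  p(b)   [R7 at ε]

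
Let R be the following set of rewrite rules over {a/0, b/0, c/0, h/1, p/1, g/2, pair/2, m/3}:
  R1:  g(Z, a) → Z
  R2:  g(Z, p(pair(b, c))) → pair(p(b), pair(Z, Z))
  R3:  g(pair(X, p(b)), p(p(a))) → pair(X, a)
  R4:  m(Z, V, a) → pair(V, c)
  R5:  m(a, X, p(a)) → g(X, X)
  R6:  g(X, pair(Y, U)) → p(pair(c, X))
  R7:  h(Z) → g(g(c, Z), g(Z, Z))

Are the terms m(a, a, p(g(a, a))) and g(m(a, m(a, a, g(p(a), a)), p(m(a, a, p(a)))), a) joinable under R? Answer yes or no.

Reduce t₁ = m(a, a, p(g(a, a))):
1. m(a, a, p(g(a, a)))  →  m(a, a, p(a))   [R1 at 3.1]
2. m(a, a, p(a))  →  g(a, a)   [R5 at ε]
3. g(a, a)  →  a   [R1 at ε]

Reduce t₂ = g(m(a, m(a, a, g(p(a), a)), p(m(a, a, p(a)))), a):
1. g(m(a, m(a, a, g(p(a), a)), p(m(a, a, p(a)))), a)  →  m(a, m(a, a, g(p(a), a)), p(m(a, a, p(a))))   [R1 at ε]
2. m(a, m(a, a, g(p(a), a)), p(m(a, a, p(a))))  →  m(a, m(a, a, p(a)), p(m(a, a, p(a))))   [R1 at 2.3]
3. m(a, m(a, a, p(a)), p(m(a, a, p(a))))  →  m(a, g(a, a), p(m(a, a, p(a))))   [R5 at 2]
4. m(a, g(a, a), p(m(a, a, p(a))))  →  m(a, a, p(m(a, a, p(a))))   [R1 at 2]
5. m(a, a, p(m(a, a, p(a))))  →  m(a, a, p(g(a, a)))   [R5 at 3.1]
6. m(a, a, p(g(a, a)))  →  m(a, a, p(a))   [R1 at 3.1]
7. m(a, a, p(a))  →  g(a, a)   [R5 at ε]
8. g(a, a)  →  a   [R1 at ε]

yes — NF(t₁) = a, NF(t₂) = a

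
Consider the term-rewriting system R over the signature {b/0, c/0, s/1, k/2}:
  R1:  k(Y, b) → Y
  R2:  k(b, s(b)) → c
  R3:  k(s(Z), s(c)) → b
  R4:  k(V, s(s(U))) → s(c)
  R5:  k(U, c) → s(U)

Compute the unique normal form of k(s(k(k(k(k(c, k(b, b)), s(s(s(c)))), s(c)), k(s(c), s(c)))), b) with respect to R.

s(b)

1. k(s(k(k(k(k(c, k(b, b)), s(s(s(c)))), s(c)), k(s(c), s(c)))), b)  →  s(k(k(k(k(c, k(b, b)), s(s(s(c)))), s(c)), k(s(c), s(c))))   [R1 at ε]
2. s(k(k(k(k(c, k(b, b)), s(s(s(c)))), s(c)), k(s(c), s(c))))  →  s(k(k(s(c), s(c)), k(s(c), s(c))))   [R4 at 1.1.1]
3. s(k(k(s(c), s(c)), k(s(c), s(c))))  →  s(k(b, k(s(c), s(c))))   [R3 at 1.1]
4. s(k(b, k(s(c), s(c))))  →  s(k(b, b))   [R3 at 1.2]
5. s(k(b, b))  →  s(b)   [R1 at 1]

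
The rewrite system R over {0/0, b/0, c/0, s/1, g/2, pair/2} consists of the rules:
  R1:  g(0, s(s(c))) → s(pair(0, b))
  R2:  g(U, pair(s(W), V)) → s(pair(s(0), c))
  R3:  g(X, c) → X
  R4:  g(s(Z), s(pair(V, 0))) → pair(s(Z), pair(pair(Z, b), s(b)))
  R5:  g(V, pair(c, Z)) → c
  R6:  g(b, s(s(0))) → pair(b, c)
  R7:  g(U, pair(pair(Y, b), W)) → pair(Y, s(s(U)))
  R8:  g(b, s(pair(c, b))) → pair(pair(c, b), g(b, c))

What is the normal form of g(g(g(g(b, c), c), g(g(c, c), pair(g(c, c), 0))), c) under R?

b

1. g(g(g(g(b, c), c), g(g(c, c), pair(g(c, c), 0))), c)  →  g(g(g(b, c), c), g(g(c, c), pair(g(c, c), 0)))   [R3 at ε]
2. g(g(g(b, c), c), g(g(c, c), pair(g(c, c), 0)))  →  g(g(b, c), g(g(c, c), pair(g(c, c), 0)))   [R3 at 1]
3. g(g(b, c), g(g(c, c), pair(g(c, c), 0)))  →  g(b, g(g(c, c), pair(g(c, c), 0)))   [R3 at 1]
4. g(b, g(g(c, c), pair(g(c, c), 0)))  →  g(b, g(c, pair(g(c, c), 0)))   [R3 at 2.1]
5. g(b, g(c, pair(g(c, c), 0)))  →  g(b, g(c, pair(c, 0)))   [R3 at 2.2.1]
6. g(b, g(c, pair(c, 0)))  →  g(b, c)   [R5 at 2]
7. g(b, c)  →  b   [R3 at ε]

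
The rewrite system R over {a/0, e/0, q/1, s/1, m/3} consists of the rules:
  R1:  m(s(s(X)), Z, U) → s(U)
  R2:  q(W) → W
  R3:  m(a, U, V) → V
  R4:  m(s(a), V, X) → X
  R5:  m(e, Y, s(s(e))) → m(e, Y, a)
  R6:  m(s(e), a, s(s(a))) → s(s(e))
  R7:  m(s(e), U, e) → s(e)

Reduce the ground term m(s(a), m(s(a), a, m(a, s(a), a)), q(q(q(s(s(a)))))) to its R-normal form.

1. m(s(a), m(s(a), a, m(a, s(a), a)), q(q(q(s(s(a))))))  →  q(q(q(s(s(a)))))   [R4 at ε]
2. q(q(q(s(s(a)))))  →  q(q(s(s(a))))   [R2 at ε]
3. q(q(s(s(a))))  →  q(s(s(a)))   [R2 at ε]
4. q(s(s(a)))  →  s(s(a))   [R2 at ε]

s(s(a))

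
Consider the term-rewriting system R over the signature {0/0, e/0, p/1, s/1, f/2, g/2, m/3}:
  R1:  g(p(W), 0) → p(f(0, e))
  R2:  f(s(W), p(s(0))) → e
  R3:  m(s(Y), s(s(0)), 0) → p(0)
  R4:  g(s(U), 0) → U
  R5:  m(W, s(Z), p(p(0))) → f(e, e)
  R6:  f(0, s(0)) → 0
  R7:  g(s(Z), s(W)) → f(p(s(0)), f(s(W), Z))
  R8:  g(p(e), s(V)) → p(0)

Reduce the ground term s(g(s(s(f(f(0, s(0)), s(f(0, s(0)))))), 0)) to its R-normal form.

1. s(g(s(s(f(f(0, s(0)), s(f(0, s(0)))))), 0))  →  s(s(f(f(0, s(0)), s(f(0, s(0))))))   [R4 at 1]
2. s(s(f(f(0, s(0)), s(f(0, s(0))))))  →  s(s(f(0, s(f(0, s(0))))))   [R6 at 1.1.1]
3. s(s(f(0, s(f(0, s(0))))))  →  s(s(f(0, s(0))))   [R6 at 1.1.2.1]
4. s(s(f(0, s(0))))  →  s(s(0))   [R6 at 1.1]

s(s(0))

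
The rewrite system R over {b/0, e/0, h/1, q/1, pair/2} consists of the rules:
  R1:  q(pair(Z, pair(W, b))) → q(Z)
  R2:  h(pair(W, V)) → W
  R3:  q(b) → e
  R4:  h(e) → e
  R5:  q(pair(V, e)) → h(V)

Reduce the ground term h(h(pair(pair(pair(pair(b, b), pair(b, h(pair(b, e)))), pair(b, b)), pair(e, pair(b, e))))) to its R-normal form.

pair(pair(b, b), pair(b, b))

1. h(h(pair(pair(pair(pair(b, b), pair(b, h(pair(b, e)))), pair(b, b)), pair(e, pair(b, e)))))  →  h(pair(pair(pair(b, b), pair(b, h(pair(b, e)))), pair(b, b)))   [R2 at 1]
2. h(pair(pair(pair(b, b), pair(b, h(pair(b, e)))), pair(b, b)))  →  pair(pair(b, b), pair(b, h(pair(b, e))))   [R2 at ε]
3. pair(pair(b, b), pair(b, h(pair(b, e))))  →  pair(pair(b, b), pair(b, b))   [R2 at 2.2]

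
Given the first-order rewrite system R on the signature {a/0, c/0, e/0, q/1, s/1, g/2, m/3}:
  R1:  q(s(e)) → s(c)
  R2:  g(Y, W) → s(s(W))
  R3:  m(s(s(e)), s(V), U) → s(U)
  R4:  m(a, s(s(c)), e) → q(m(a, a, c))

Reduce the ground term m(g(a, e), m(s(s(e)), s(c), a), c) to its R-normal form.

s(c)

1. m(g(a, e), m(s(s(e)), s(c), a), c)  →  m(s(s(e)), m(s(s(e)), s(c), a), c)   [R2 at 1]
2. m(s(s(e)), m(s(s(e)), s(c), a), c)  →  m(s(s(e)), s(a), c)   [R3 at 2]
3. m(s(s(e)), s(a), c)  →  s(c)   [R3 at ε]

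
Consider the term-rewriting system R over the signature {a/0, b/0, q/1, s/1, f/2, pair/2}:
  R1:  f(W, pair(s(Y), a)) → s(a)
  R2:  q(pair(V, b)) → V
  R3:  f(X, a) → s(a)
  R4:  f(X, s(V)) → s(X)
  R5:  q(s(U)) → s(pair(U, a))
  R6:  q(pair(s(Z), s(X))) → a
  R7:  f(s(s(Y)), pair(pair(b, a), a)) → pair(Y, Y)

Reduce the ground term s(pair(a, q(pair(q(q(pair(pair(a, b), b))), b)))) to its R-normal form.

1. s(pair(a, q(pair(q(q(pair(pair(a, b), b))), b))))  →  s(pair(a, q(q(pair(pair(a, b), b)))))   [R2 at 1.2]
2. s(pair(a, q(q(pair(pair(a, b), b)))))  →  s(pair(a, q(pair(a, b))))   [R2 at 1.2.1]
3. s(pair(a, q(pair(a, b))))  →  s(pair(a, a))   [R2 at 1.2]

s(pair(a, a))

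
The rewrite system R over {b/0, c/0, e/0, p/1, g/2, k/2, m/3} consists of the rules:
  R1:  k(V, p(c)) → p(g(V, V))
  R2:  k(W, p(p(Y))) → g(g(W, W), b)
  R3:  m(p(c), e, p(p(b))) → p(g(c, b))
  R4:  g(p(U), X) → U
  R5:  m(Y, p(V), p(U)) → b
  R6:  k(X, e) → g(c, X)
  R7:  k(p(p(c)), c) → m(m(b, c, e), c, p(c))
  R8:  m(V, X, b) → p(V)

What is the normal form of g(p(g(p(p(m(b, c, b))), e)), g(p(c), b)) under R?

1. g(p(g(p(p(m(b, c, b))), e)), g(p(c), b))  →  g(p(p(m(b, c, b))), e)   [R4 at ε]
2. g(p(p(m(b, c, b))), e)  →  p(m(b, c, b))   [R4 at ε]
3. p(m(b, c, b))  →  p(p(b))   [R8 at 1]

p(p(b))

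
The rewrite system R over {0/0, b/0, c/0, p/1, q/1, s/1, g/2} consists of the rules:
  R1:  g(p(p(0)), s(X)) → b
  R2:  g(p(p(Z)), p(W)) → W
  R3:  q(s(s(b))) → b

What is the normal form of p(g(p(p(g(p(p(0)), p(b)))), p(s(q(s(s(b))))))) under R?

p(s(b))

1. p(g(p(p(g(p(p(0)), p(b)))), p(s(q(s(s(b)))))))  →  p(s(q(s(s(b)))))   [R2 at 1]
2. p(s(q(s(s(b)))))  →  p(s(b))   [R3 at 1.1]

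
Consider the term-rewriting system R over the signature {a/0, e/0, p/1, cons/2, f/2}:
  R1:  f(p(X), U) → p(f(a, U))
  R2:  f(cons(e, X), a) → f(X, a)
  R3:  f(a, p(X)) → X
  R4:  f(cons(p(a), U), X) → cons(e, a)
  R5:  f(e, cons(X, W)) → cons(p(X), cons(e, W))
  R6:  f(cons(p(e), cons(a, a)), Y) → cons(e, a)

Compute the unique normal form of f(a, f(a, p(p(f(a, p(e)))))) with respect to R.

e

1. f(a, f(a, p(p(f(a, p(e))))))  →  f(a, p(f(a, p(e))))   [R3 at 2]
2. f(a, p(f(a, p(e))))  →  f(a, p(e))   [R3 at ε]
3. f(a, p(e))  →  e   [R3 at ε]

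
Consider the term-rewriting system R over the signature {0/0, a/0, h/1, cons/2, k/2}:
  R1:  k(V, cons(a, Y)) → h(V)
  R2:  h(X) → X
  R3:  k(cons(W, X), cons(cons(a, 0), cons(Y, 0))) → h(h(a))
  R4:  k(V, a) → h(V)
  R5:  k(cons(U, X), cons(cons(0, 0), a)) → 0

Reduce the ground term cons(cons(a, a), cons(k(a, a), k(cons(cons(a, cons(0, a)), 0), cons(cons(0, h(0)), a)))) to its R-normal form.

cons(cons(a, a), cons(a, 0))

1. cons(cons(a, a), cons(k(a, a), k(cons(cons(a, cons(0, a)), 0), cons(cons(0, h(0)), a))))  →  cons(cons(a, a), cons(h(a), k(cons(cons(a, cons(0, a)), 0), cons(cons(0, h(0)), a))))   [R4 at 2.1]
2. cons(cons(a, a), cons(h(a), k(cons(cons(a, cons(0, a)), 0), cons(cons(0, h(0)), a))))  →  cons(cons(a, a), cons(a, k(cons(cons(a, cons(0, a)), 0), cons(cons(0, h(0)), a))))   [R2 at 2.1]
3. cons(cons(a, a), cons(a, k(cons(cons(a, cons(0, a)), 0), cons(cons(0, h(0)), a))))  →  cons(cons(a, a), cons(a, k(cons(cons(a, cons(0, a)), 0), cons(cons(0, 0), a))))   [R2 at 2.2.2.1.2]
4. cons(cons(a, a), cons(a, k(cons(cons(a, cons(0, a)), 0), cons(cons(0, 0), a))))  →  cons(cons(a, a), cons(a, 0))   [R5 at 2.2]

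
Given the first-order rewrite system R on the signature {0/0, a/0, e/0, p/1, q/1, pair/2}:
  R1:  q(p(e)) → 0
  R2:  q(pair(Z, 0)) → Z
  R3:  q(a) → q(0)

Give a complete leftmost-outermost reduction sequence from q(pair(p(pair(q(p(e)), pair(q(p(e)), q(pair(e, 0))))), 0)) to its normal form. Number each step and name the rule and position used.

1. q(pair(p(pair(q(p(e)), pair(q(p(e)), q(pair(e, 0))))), 0))  →  p(pair(q(p(e)), pair(q(p(e)), q(pair(e, 0)))))   [R2 at ε]
2. p(pair(q(p(e)), pair(q(p(e)), q(pair(e, 0)))))  →  p(pair(0, pair(q(p(e)), q(pair(e, 0)))))   [R1 at 1.1]
3. p(pair(0, pair(q(p(e)), q(pair(e, 0)))))  →  p(pair(0, pair(0, q(pair(e, 0)))))   [R1 at 1.2.1]
4. p(pair(0, pair(0, q(pair(e, 0)))))  →  p(pair(0, pair(0, e)))   [R2 at 1.2.2]

p(pair(0, pair(0, e)))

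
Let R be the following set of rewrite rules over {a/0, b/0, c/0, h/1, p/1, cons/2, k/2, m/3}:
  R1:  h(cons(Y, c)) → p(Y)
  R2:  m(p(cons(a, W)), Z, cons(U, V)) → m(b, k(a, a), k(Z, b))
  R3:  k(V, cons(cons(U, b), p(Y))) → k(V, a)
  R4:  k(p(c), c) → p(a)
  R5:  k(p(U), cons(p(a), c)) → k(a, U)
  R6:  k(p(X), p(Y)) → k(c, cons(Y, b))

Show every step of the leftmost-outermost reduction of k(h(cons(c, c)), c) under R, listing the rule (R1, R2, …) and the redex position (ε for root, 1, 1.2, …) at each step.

1. k(h(cons(c, c)), c)  →  k(p(c), c)   [R1 at 1]
2. k(p(c), c)  →  p(a)   [R4 at ε]

p(a)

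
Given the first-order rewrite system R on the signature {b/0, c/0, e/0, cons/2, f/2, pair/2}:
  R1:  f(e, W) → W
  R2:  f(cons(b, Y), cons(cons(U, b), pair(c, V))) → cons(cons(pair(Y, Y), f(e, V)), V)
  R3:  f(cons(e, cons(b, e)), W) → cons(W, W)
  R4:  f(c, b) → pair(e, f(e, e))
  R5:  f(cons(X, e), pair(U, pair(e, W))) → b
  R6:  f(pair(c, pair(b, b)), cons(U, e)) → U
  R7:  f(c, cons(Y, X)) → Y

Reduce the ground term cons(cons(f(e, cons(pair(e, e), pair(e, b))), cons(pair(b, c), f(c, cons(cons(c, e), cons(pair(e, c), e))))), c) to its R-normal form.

cons(cons(cons(pair(e, e), pair(e, b)), cons(pair(b, c), cons(c, e))), c)

1. cons(cons(f(e, cons(pair(e, e), pair(e, b))), cons(pair(b, c), f(c, cons(cons(c, e), cons(pair(e, c), e))))), c)  →  cons(cons(cons(pair(e, e), pair(e, b)), cons(pair(b, c), f(c, cons(cons(c, e), cons(pair(e, c), e))))), c)   [R1 at 1.1]
2. cons(cons(cons(pair(e, e), pair(e, b)), cons(pair(b, c), f(c, cons(cons(c, e), cons(pair(e, c), e))))), c)  →  cons(cons(cons(pair(e, e), pair(e, b)), cons(pair(b, c), cons(c, e))), c)   [R7 at 1.2.2]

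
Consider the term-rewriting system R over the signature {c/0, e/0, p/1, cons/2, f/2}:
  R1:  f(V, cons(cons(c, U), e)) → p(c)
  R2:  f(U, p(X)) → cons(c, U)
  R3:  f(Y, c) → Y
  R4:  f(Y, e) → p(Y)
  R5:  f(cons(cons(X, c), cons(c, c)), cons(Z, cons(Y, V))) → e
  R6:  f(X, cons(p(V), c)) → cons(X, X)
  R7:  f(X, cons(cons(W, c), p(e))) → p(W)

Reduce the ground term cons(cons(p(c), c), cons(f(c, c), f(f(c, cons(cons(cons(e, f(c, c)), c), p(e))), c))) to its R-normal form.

1. cons(cons(p(c), c), cons(f(c, c), f(f(c, cons(cons(cons(e, f(c, c)), c), p(e))), c)))  →  cons(cons(p(c), c), cons(c, f(f(c, cons(cons(cons(e, f(c, c)), c), p(e))), c)))   [R3 at 2.1]
2. cons(cons(p(c), c), cons(c, f(f(c, cons(cons(cons(e, f(c, c)), c), p(e))), c)))  →  cons(cons(p(c), c), cons(c, f(c, cons(cons(cons(e, f(c, c)), c), p(e)))))   [R3 at 2.2]
3. cons(cons(p(c), c), cons(c, f(c, cons(cons(cons(e, f(c, c)), c), p(e)))))  →  cons(cons(p(c), c), cons(c, p(cons(e, f(c, c)))))   [R7 at 2.2]
4. cons(cons(p(c), c), cons(c, p(cons(e, f(c, c)))))  →  cons(cons(p(c), c), cons(c, p(cons(e, c))))   [R3 at 2.2.1.2]

cons(cons(p(c), c), cons(c, p(cons(e, c))))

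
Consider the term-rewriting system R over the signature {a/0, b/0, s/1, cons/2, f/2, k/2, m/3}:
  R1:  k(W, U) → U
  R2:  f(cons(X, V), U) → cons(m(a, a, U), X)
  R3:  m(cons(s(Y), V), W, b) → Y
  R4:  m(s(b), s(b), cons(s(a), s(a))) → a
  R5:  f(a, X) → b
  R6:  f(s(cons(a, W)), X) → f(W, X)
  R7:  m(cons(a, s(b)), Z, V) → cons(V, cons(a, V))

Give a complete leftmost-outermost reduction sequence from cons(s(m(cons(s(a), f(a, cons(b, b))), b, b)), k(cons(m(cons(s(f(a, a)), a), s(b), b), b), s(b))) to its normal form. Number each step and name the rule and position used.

cons(s(a), s(b))

1. cons(s(m(cons(s(a), f(a, cons(b, b))), b, b)), k(cons(m(cons(s(f(a, a)), a), s(b), b), b), s(b)))  →  cons(s(a), k(cons(m(cons(s(f(a, a)), a), s(b), b), b), s(b)))   [R3 at 1.1]
2. cons(s(a), k(cons(m(cons(s(f(a, a)), a), s(b), b), b), s(b)))  →  cons(s(a), s(b))   [R1 at 2]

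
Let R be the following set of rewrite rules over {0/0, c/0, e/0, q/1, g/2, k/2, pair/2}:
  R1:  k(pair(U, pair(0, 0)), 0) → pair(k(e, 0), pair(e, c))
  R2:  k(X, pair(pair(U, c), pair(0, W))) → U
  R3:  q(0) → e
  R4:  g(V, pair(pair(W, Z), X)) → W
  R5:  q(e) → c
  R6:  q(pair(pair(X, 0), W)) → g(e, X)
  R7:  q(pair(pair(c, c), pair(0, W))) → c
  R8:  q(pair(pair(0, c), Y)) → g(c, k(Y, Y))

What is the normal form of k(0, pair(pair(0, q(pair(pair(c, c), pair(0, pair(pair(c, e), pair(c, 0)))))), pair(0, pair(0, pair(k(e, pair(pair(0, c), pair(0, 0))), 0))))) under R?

0

1. k(0, pair(pair(0, q(pair(pair(c, c), pair(0, pair(pair(c, e), pair(c, 0)))))), pair(0, pair(0, pair(k(e, pair(pair(0, c), pair(0, 0))), 0)))))  →  k(0, pair(pair(0, c), pair(0, pair(0, pair(k(e, pair(pair(0, c), pair(0, 0))), 0)))))   [R7 at 2.1.2]
2. k(0, pair(pair(0, c), pair(0, pair(0, pair(k(e, pair(pair(0, c), pair(0, 0))), 0)))))  →  0   [R2 at ε]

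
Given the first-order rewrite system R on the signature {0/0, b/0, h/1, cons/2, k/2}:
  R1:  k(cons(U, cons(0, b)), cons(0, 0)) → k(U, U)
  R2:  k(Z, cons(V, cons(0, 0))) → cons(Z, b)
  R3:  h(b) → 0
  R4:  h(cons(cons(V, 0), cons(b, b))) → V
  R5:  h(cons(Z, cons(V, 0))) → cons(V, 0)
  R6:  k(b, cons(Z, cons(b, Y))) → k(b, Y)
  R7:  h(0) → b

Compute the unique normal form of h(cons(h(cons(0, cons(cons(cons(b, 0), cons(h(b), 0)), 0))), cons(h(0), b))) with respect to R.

cons(cons(b, 0), cons(0, 0))

1. h(cons(h(cons(0, cons(cons(cons(b, 0), cons(h(b), 0)), 0))), cons(h(0), b)))  →  h(cons(cons(cons(cons(b, 0), cons(h(b), 0)), 0), cons(h(0), b)))   [R5 at 1.1]
2. h(cons(cons(cons(cons(b, 0), cons(h(b), 0)), 0), cons(h(0), b)))  →  h(cons(cons(cons(cons(b, 0), cons(0, 0)), 0), cons(h(0), b)))   [R3 at 1.1.1.2.1]
3. h(cons(cons(cons(cons(b, 0), cons(0, 0)), 0), cons(h(0), b)))  →  h(cons(cons(cons(cons(b, 0), cons(0, 0)), 0), cons(b, b)))   [R7 at 1.2.1]
4. h(cons(cons(cons(cons(b, 0), cons(0, 0)), 0), cons(b, b)))  →  cons(cons(b, 0), cons(0, 0))   [R4 at ε]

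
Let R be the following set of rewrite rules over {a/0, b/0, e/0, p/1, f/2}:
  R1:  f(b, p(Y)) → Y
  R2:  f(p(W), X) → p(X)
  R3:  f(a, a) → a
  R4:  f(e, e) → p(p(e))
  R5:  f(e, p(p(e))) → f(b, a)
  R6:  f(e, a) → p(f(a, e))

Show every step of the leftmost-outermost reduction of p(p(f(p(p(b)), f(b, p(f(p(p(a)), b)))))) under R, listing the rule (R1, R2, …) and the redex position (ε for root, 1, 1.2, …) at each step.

p(p(p(p(b))))

1. p(p(f(p(p(b)), f(b, p(f(p(p(a)), b))))))  →  p(p(p(f(b, p(f(p(p(a)), b))))))   [R2 at 1.1]
2. p(p(p(f(b, p(f(p(p(a)), b))))))  →  p(p(p(f(p(p(a)), b))))   [R1 at 1.1.1]
3. p(p(p(f(p(p(a)), b))))  →  p(p(p(p(b))))   [R2 at 1.1.1]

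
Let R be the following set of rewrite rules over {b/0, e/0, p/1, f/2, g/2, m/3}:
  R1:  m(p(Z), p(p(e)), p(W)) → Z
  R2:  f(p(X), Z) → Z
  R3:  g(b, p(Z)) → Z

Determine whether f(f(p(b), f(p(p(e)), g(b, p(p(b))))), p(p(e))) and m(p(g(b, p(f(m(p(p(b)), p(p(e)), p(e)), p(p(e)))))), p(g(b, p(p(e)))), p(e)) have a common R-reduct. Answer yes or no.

Reduce t₁ = f(f(p(b), f(p(p(e)), g(b, p(p(b))))), p(p(e))):
1. f(f(p(b), f(p(p(e)), g(b, p(p(b))))), p(p(e)))  →  f(f(p(p(e)), g(b, p(p(b)))), p(p(e)))   [R2 at 1]
2. f(f(p(p(e)), g(b, p(p(b)))), p(p(e)))  →  f(g(b, p(p(b))), p(p(e)))   [R2 at 1]
3. f(g(b, p(p(b))), p(p(e)))  →  f(p(b), p(p(e)))   [R3 at 1]
4. f(p(b), p(p(e)))  →  p(p(e))   [R2 at ε]

Reduce t₂ = m(p(g(b, p(f(m(p(p(b)), p(p(e)), p(e)), p(p(e)))))), p(g(b, p(p(e)))), p(e)):
1. m(p(g(b, p(f(m(p(p(b)), p(p(e)), p(e)), p(p(e)))))), p(g(b, p(p(e)))), p(e))  →  m(p(f(m(p(p(b)), p(p(e)), p(e)), p(p(e)))), p(g(b, p(p(e)))), p(e))   [R3 at 1.1]
2. m(p(f(m(p(p(b)), p(p(e)), p(e)), p(p(e)))), p(g(b, p(p(e)))), p(e))  →  m(p(f(p(b), p(p(e)))), p(g(b, p(p(e)))), p(e))   [R1 at 1.1.1]
3. m(p(f(p(b), p(p(e)))), p(g(b, p(p(e)))), p(e))  →  m(p(p(p(e))), p(g(b, p(p(e)))), p(e))   [R2 at 1.1]
4. m(p(p(p(e))), p(g(b, p(p(e)))), p(e))  →  m(p(p(p(e))), p(p(e)), p(e))   [R3 at 2.1]
5. m(p(p(p(e))), p(p(e)), p(e))  →  p(p(e))   [R1 at ε]

yes — NF(t₁) = p(p(e)), NF(t₂) = p(p(e))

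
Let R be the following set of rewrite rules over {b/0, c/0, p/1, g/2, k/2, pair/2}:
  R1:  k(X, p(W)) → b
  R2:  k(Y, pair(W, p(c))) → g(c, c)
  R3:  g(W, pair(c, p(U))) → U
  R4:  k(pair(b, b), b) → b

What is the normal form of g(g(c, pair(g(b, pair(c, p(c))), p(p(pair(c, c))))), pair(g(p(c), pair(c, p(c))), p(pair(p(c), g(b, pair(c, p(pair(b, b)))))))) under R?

1. g(g(c, pair(g(b, pair(c, p(c))), p(p(pair(c, c))))), pair(g(p(c), pair(c, p(c))), p(pair(p(c), g(b, pair(c, p(pair(b, b))))))))  →  g(g(c, pair(c, p(p(pair(c, c))))), pair(g(p(c), pair(c, p(c))), p(pair(p(c), g(b, pair(c, p(pair(b, b))))))))   [R3 at 1.2.1]
2. g(g(c, pair(c, p(p(pair(c, c))))), pair(g(p(c), pair(c, p(c))), p(pair(p(c), g(b, pair(c, p(pair(b, b))))))))  →  g(p(pair(c, c)), pair(g(p(c), pair(c, p(c))), p(pair(p(c), g(b, pair(c, p(pair(b, b))))))))   [R3 at 1]
3. g(p(pair(c, c)), pair(g(p(c), pair(c, p(c))), p(pair(p(c), g(b, pair(c, p(pair(b, b))))))))  →  g(p(pair(c, c)), pair(c, p(pair(p(c), g(b, pair(c, p(pair(b, b))))))))   [R3 at 2.1]
4. g(p(pair(c, c)), pair(c, p(pair(p(c), g(b, pair(c, p(pair(b, b))))))))  →  pair(p(c), g(b, pair(c, p(pair(b, b)))))   [R3 at ε]
5. pair(p(c), g(b, pair(c, p(pair(b, b)))))  →  pair(p(c), pair(b, b))   [R3 at 2]

pair(p(c), pair(b, b))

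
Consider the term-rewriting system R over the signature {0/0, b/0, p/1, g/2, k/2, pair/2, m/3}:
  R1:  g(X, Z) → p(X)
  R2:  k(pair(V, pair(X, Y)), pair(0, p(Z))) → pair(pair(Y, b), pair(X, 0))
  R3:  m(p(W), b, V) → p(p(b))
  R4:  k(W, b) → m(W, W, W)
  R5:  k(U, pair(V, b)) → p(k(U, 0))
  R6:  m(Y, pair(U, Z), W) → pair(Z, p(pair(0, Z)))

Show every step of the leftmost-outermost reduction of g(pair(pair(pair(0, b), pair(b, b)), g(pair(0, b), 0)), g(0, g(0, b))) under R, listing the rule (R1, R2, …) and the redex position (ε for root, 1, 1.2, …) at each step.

1. g(pair(pair(pair(0, b), pair(b, b)), g(pair(0, b), 0)), g(0, g(0, b)))  →  p(pair(pair(pair(0, b), pair(b, b)), g(pair(0, b), 0)))   [R1 at ε]
2. p(pair(pair(pair(0, b), pair(b, b)), g(pair(0, b), 0)))  →  p(pair(pair(pair(0, b), pair(b, b)), p(pair(0, b))))   [R1 at 1.2]

p(pair(pair(pair(0, b), pair(b, b)), p(pair(0, b))))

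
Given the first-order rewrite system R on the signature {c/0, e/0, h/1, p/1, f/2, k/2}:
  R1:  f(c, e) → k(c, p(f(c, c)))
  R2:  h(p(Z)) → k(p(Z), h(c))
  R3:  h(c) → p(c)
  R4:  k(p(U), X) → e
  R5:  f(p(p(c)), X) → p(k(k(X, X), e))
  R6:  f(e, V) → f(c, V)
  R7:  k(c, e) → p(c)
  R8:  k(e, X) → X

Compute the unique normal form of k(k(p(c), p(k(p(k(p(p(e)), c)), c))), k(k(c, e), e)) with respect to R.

e

1. k(k(p(c), p(k(p(k(p(p(e)), c)), c))), k(k(c, e), e))  →  k(e, k(k(c, e), e))   [R4 at 1]
2. k(e, k(k(c, e), e))  →  k(k(c, e), e)   [R8 at ε]
3. k(k(c, e), e)  →  k(p(c), e)   [R7 at 1]
4. k(p(c), e)  →  e   [R4 at ε]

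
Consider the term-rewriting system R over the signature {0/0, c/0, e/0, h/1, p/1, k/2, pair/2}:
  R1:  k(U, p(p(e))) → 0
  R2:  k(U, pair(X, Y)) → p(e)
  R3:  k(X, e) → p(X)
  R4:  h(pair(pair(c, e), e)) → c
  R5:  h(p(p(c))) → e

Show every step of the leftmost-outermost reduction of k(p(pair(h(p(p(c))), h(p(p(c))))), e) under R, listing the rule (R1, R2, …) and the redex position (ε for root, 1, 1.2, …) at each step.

1. k(p(pair(h(p(p(c))), h(p(p(c))))), e)  →  p(p(pair(h(p(p(c))), h(p(p(c))))))   [R3 at ε]
2. p(p(pair(h(p(p(c))), h(p(p(c))))))  →  p(p(pair(e, h(p(p(c))))))   [R5 at 1.1.1]
3. p(p(pair(e, h(p(p(c))))))  →  p(p(pair(e, e)))   [R5 at 1.1.2]

p(p(pair(e, e)))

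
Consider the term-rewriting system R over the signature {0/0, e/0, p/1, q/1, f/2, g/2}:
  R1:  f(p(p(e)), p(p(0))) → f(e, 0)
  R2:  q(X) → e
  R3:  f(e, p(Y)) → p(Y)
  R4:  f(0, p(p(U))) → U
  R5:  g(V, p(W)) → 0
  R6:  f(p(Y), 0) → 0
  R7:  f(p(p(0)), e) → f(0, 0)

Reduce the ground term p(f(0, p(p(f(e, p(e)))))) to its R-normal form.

1. p(f(0, p(p(f(e, p(e))))))  →  p(f(e, p(e)))   [R4 at 1]
2. p(f(e, p(e)))  →  p(p(e))   [R3 at 1]

p(p(e))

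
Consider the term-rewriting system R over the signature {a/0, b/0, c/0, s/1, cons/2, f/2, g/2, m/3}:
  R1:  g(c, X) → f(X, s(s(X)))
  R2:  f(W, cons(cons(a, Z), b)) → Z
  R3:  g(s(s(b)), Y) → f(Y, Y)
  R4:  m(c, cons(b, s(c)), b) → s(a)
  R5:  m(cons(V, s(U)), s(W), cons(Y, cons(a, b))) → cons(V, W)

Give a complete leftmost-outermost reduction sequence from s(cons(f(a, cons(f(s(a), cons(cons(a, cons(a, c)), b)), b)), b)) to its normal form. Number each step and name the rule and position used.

1. s(cons(f(a, cons(f(s(a), cons(cons(a, cons(a, c)), b)), b)), b))  →  s(cons(f(a, cons(cons(a, c), b)), b))   [R2 at 1.1.2.1]
2. s(cons(f(a, cons(cons(a, c), b)), b))  →  s(cons(c, b))   [R2 at 1.1]

s(cons(c, b))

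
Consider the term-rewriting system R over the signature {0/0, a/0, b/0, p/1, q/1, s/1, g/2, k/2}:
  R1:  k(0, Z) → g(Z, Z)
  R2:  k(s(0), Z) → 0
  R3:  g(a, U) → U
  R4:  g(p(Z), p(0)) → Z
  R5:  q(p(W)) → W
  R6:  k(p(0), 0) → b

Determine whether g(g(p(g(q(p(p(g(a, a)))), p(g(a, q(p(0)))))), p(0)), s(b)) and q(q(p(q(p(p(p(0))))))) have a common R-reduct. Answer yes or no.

Reduce t₁ = g(g(p(g(q(p(p(g(a, a)))), p(g(a, q(p(0)))))), p(0)), s(b)):
1. g(g(p(g(q(p(p(g(a, a)))), p(g(a, q(p(0)))))), p(0)), s(b))  →  g(g(q(p(p(g(a, a)))), p(g(a, q(p(0))))), s(b))   [R4 at 1]
2. g(g(q(p(p(g(a, a)))), p(g(a, q(p(0))))), s(b))  →  g(g(p(g(a, a)), p(g(a, q(p(0))))), s(b))   [R5 at 1.1]
3. g(g(p(g(a, a)), p(g(a, q(p(0))))), s(b))  →  g(g(p(a), p(g(a, q(p(0))))), s(b))   [R3 at 1.1.1]
4. g(g(p(a), p(g(a, q(p(0))))), s(b))  →  g(g(p(a), p(q(p(0)))), s(b))   [R3 at 1.2.1]
5. g(g(p(a), p(q(p(0)))), s(b))  →  g(g(p(a), p(0)), s(b))   [R5 at 1.2.1]
6. g(g(p(a), p(0)), s(b))  →  g(a, s(b))   [R4 at 1]
7. g(a, s(b))  →  s(b)   [R3 at ε]

Reduce t₂ = q(q(p(q(p(p(p(0))))))):
1. q(q(p(q(p(p(p(0)))))))  →  q(q(p(p(p(0)))))   [R5 at 1]
2. q(q(p(p(p(0)))))  →  q(p(p(0)))   [R5 at 1]
3. q(p(p(0)))  →  p(0)   [R5 at ε]

no — NF(t₁) = s(b), NF(t₂) = p(0)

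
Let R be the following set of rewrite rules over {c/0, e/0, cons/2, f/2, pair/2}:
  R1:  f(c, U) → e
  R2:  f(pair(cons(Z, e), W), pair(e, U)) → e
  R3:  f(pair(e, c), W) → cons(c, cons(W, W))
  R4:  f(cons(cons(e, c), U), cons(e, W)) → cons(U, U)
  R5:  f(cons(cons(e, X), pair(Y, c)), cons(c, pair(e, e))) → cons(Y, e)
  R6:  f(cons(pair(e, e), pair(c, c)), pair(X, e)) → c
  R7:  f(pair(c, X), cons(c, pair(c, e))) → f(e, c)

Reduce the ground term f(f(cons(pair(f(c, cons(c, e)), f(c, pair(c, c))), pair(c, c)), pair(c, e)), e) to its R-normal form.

e

1. f(f(cons(pair(f(c, cons(c, e)), f(c, pair(c, c))), pair(c, c)), pair(c, e)), e)  →  f(f(cons(pair(e, f(c, pair(c, c))), pair(c, c)), pair(c, e)), e)   [R1 at 1.1.1.1]
2. f(f(cons(pair(e, f(c, pair(c, c))), pair(c, c)), pair(c, e)), e)  →  f(f(cons(pair(e, e), pair(c, c)), pair(c, e)), e)   [R1 at 1.1.1.2]
3. f(f(cons(pair(e, e), pair(c, c)), pair(c, e)), e)  →  f(c, e)   [R6 at 1]
4. f(c, e)  →  e   [R1 at ε]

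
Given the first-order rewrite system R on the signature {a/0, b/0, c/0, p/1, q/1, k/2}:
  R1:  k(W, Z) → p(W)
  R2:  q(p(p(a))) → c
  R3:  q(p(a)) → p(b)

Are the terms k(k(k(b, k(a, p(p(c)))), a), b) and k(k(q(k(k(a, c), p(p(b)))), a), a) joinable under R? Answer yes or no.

Reduce t₁ = k(k(k(b, k(a, p(p(c)))), a), b):
1. k(k(k(b, k(a, p(p(c)))), a), b)  →  p(k(k(b, k(a, p(p(c)))), a))   [R1 at ε]
2. p(k(k(b, k(a, p(p(c)))), a))  →  p(p(k(b, k(a, p(p(c))))))   [R1 at 1]
3. p(p(k(b, k(a, p(p(c))))))  →  p(p(p(b)))   [R1 at 1.1]

Reduce t₂ = k(k(q(k(k(a, c), p(p(b)))), a), a):
1. k(k(q(k(k(a, c), p(p(b)))), a), a)  →  p(k(q(k(k(a, c), p(p(b)))), a))   [R1 at ε]
2. p(k(q(k(k(a, c), p(p(b)))), a))  →  p(p(q(k(k(a, c), p(p(b))))))   [R1 at 1]
3. p(p(q(k(k(a, c), p(p(b))))))  →  p(p(q(p(k(a, c)))))   [R1 at 1.1.1]
4. p(p(q(p(k(a, c)))))  →  p(p(q(p(p(a)))))   [R1 at 1.1.1.1]
5. p(p(q(p(p(a)))))  →  p(p(c))   [R2 at 1.1]

no — NF(t₁) = p(p(p(b))), NF(t₂) = p(p(c))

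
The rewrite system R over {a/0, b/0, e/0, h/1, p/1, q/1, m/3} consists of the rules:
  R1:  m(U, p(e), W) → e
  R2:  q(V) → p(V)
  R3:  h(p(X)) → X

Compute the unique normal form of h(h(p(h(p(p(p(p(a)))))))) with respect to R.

1. h(h(p(h(p(p(p(p(a))))))))  →  h(h(p(p(p(p(a))))))   [R3 at 1]
2. h(h(p(p(p(p(a))))))  →  h(p(p(p(a))))   [R3 at 1]
3. h(p(p(p(a))))  →  p(p(a))   [R3 at ε]

p(p(a))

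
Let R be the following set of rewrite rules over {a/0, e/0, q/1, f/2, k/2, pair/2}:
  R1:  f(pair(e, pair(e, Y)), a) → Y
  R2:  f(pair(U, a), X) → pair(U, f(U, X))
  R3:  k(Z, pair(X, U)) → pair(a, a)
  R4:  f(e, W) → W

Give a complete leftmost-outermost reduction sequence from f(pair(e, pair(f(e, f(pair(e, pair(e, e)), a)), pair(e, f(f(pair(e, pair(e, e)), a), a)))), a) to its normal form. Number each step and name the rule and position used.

pair(e, a)

1. f(pair(e, pair(f(e, f(pair(e, pair(e, e)), a)), pair(e, f(f(pair(e, pair(e, e)), a), a)))), a)  →  f(pair(e, pair(f(pair(e, pair(e, e)), a), pair(e, f(f(pair(e, pair(e, e)), a), a)))), a)   [R4 at 1.2.1]
2. f(pair(e, pair(f(pair(e, pair(e, e)), a), pair(e, f(f(pair(e, pair(e, e)), a), a)))), a)  →  f(pair(e, pair(e, pair(e, f(f(pair(e, pair(e, e)), a), a)))), a)   [R1 at 1.2.1]
3. f(pair(e, pair(e, pair(e, f(f(pair(e, pair(e, e)), a), a)))), a)  →  pair(e, f(f(pair(e, pair(e, e)), a), a))   [R1 at ε]
4. pair(e, f(f(pair(e, pair(e, e)), a), a))  →  pair(e, f(e, a))   [R1 at 2.1]
5. pair(e, f(e, a))  →  pair(e, a)   [R4 at 2]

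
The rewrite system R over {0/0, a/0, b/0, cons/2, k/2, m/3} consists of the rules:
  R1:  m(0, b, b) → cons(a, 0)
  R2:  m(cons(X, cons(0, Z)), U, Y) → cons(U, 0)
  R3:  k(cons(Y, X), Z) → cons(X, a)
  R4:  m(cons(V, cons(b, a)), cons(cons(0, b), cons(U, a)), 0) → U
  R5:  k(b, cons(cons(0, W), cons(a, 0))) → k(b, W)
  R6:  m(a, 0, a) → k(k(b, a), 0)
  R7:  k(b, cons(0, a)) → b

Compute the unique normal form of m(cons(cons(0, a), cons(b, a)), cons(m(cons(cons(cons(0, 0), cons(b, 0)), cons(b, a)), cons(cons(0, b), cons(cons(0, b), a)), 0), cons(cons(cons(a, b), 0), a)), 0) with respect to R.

cons(cons(a, b), 0)

1. m(cons(cons(0, a), cons(b, a)), cons(m(cons(cons(cons(0, 0), cons(b, 0)), cons(b, a)), cons(cons(0, b), cons(cons(0, b), a)), 0), cons(cons(cons(a, b), 0), a)), 0)  →  m(cons(cons(0, a), cons(b, a)), cons(cons(0, b), cons(cons(cons(a, b), 0), a)), 0)   [R4 at 2.1]
2. m(cons(cons(0, a), cons(b, a)), cons(cons(0, b), cons(cons(cons(a, b), 0), a)), 0)  →  cons(cons(a, b), 0)   [R4 at ε]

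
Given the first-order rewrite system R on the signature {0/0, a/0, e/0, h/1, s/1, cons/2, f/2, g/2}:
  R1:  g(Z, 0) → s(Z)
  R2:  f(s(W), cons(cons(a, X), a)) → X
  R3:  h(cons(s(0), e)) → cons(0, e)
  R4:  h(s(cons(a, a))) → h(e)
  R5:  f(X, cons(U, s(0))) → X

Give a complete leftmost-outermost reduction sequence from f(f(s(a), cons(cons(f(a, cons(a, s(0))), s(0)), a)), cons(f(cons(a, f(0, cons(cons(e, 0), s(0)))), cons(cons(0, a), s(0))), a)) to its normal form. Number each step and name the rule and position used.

1. f(f(s(a), cons(cons(f(a, cons(a, s(0))), s(0)), a)), cons(f(cons(a, f(0, cons(cons(e, 0), s(0)))), cons(cons(0, a), s(0))), a))  →  f(f(s(a), cons(cons(a, s(0)), a)), cons(f(cons(a, f(0, cons(cons(e, 0), s(0)))), cons(cons(0, a), s(0))), a))   [R5 at 1.2.1.1]
2. f(f(s(a), cons(cons(a, s(0)), a)), cons(f(cons(a, f(0, cons(cons(e, 0), s(0)))), cons(cons(0, a), s(0))), a))  →  f(s(0), cons(f(cons(a, f(0, cons(cons(e, 0), s(0)))), cons(cons(0, a), s(0))), a))   [R2 at 1]
3. f(s(0), cons(f(cons(a, f(0, cons(cons(e, 0), s(0)))), cons(cons(0, a), s(0))), a))  →  f(s(0), cons(cons(a, f(0, cons(cons(e, 0), s(0)))), a))   [R5 at 2.1]
4. f(s(0), cons(cons(a, f(0, cons(cons(e, 0), s(0)))), a))  →  f(0, cons(cons(e, 0), s(0)))   [R2 at ε]
5. f(0, cons(cons(e, 0), s(0)))  →  0   [R5 at ε]

0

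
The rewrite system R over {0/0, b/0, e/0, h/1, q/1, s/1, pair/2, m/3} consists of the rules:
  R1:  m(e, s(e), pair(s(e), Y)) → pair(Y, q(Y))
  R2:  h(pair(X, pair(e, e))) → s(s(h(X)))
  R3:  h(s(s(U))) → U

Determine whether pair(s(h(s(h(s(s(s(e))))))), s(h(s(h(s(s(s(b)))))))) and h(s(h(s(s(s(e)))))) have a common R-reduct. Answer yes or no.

no — NF(t₁) = pair(s(e), s(b)), NF(t₂) = e

Reduce t₁ = pair(s(h(s(h(s(s(s(e))))))), s(h(s(h(s(s(s(b)))))))):
1. pair(s(h(s(h(s(s(s(e))))))), s(h(s(h(s(s(s(b))))))))  →  pair(s(h(s(s(e)))), s(h(s(h(s(s(s(b))))))))   [R3 at 1.1.1.1]
2. pair(s(h(s(s(e)))), s(h(s(h(s(s(s(b))))))))  →  pair(s(e), s(h(s(h(s(s(s(b))))))))   [R3 at 1.1]
3. pair(s(e), s(h(s(h(s(s(s(b))))))))  →  pair(s(e), s(h(s(s(b)))))   [R3 at 2.1.1.1]
4. pair(s(e), s(h(s(s(b)))))  →  pair(s(e), s(b))   [R3 at 2.1]

Reduce t₂ = h(s(h(s(s(s(e)))))):
1. h(s(h(s(s(s(e))))))  →  h(s(s(e)))   [R3 at 1.1]
2. h(s(s(e)))  →  e   [R3 at ε]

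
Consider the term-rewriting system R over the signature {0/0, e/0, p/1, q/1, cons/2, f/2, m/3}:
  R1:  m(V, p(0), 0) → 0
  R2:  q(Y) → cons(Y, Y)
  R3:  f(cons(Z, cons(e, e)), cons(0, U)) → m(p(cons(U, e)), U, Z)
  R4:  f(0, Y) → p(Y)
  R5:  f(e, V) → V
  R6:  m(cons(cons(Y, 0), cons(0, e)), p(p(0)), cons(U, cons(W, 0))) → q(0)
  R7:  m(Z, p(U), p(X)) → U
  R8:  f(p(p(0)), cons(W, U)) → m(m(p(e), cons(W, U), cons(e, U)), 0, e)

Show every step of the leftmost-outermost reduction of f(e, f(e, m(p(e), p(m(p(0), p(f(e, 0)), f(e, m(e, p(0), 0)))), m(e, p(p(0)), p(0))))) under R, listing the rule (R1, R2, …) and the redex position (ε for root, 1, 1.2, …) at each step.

1. f(e, f(e, m(p(e), p(m(p(0), p(f(e, 0)), f(e, m(e, p(0), 0)))), m(e, p(p(0)), p(0)))))  →  f(e, m(p(e), p(m(p(0), p(f(e, 0)), f(e, m(e, p(0), 0)))), m(e, p(p(0)), p(0))))   [R5 at ε]
2. f(e, m(p(e), p(m(p(0), p(f(e, 0)), f(e, m(e, p(0), 0)))), m(e, p(p(0)), p(0))))  →  m(p(e), p(m(p(0), p(f(e, 0)), f(e, m(e, p(0), 0)))), m(e, p(p(0)), p(0)))   [R5 at ε]
3. m(p(e), p(m(p(0), p(f(e, 0)), f(e, m(e, p(0), 0)))), m(e, p(p(0)), p(0)))  →  m(p(e), p(m(p(0), p(0), f(e, m(e, p(0), 0)))), m(e, p(p(0)), p(0)))   [R5 at 2.1.2.1]
4. m(p(e), p(m(p(0), p(0), f(e, m(e, p(0), 0)))), m(e, p(p(0)), p(0)))  →  m(p(e), p(m(p(0), p(0), m(e, p(0), 0))), m(e, p(p(0)), p(0)))   [R5 at 2.1.3]
5. m(p(e), p(m(p(0), p(0), m(e, p(0), 0))), m(e, p(p(0)), p(0)))  →  m(p(e), p(m(p(0), p(0), 0)), m(e, p(p(0)), p(0)))   [R1 at 2.1.3]
6. m(p(e), p(m(p(0), p(0), 0)), m(e, p(p(0)), p(0)))  →  m(p(e), p(0), m(e, p(p(0)), p(0)))   [R1 at 2.1]
7. m(p(e), p(0), m(e, p(p(0)), p(0)))  →  m(p(e), p(0), p(0))   [R7 at 3]
8. m(p(e), p(0), p(0))  →  0   [R7 at ε]

0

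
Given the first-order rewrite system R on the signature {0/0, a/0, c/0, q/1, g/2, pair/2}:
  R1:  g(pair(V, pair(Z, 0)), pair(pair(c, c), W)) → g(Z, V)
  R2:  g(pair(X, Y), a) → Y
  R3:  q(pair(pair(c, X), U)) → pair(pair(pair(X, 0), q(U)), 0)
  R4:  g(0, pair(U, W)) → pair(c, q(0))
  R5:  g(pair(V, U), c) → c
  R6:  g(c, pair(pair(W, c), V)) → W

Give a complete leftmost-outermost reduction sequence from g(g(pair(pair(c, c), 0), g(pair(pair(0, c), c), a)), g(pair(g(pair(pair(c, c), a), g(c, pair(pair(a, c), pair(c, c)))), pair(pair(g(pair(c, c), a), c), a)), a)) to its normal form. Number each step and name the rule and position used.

1. g(g(pair(pair(c, c), 0), g(pair(pair(0, c), c), a)), g(pair(g(pair(pair(c, c), a), g(c, pair(pair(a, c), pair(c, c)))), pair(pair(g(pair(c, c), a), c), a)), a))  →  g(g(pair(pair(c, c), 0), c), g(pair(g(pair(pair(c, c), a), g(c, pair(pair(a, c), pair(c, c)))), pair(pair(g(pair(c, c), a), c), a)), a))   [R2 at 1.2]
2. g(g(pair(pair(c, c), 0), c), g(pair(g(pair(pair(c, c), a), g(c, pair(pair(a, c), pair(c, c)))), pair(pair(g(pair(c, c), a), c), a)), a))  →  g(c, g(pair(g(pair(pair(c, c), a), g(c, pair(pair(a, c), pair(c, c)))), pair(pair(g(pair(c, c), a), c), a)), a))   [R5 at 1]
3. g(c, g(pair(g(pair(pair(c, c), a), g(c, pair(pair(a, c), pair(c, c)))), pair(pair(g(pair(c, c), a), c), a)), a))  →  g(c, pair(pair(g(pair(c, c), a), c), a))   [R2 at 2]
4. g(c, pair(pair(g(pair(c, c), a), c), a))  →  g(pair(c, c), a)   [R6 at ε]
5. g(pair(c, c), a)  →  c   [R2 at ε]

c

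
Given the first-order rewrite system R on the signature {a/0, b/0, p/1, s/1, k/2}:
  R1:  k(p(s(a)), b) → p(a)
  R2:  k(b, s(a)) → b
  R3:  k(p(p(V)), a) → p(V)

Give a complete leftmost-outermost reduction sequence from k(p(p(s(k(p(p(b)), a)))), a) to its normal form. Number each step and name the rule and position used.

p(s(p(b)))

1. k(p(p(s(k(p(p(b)), a)))), a)  →  p(s(k(p(p(b)), a)))   [R3 at ε]
2. p(s(k(p(p(b)), a)))  →  p(s(p(b)))   [R3 at 1.1]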